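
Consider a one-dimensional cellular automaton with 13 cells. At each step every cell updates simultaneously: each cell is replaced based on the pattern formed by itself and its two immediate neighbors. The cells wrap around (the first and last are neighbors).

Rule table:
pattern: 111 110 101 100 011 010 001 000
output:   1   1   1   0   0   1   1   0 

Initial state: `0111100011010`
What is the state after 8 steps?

1011100101110
1101101110111
1110110111011
1111011011101
1111101101110
0111110110111
1011111011011
1101111101101

1101111101101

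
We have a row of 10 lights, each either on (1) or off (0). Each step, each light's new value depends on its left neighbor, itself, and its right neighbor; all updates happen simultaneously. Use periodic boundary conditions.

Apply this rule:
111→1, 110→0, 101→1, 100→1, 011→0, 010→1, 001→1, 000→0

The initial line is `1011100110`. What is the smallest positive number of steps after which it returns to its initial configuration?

1101011001
1011100110

2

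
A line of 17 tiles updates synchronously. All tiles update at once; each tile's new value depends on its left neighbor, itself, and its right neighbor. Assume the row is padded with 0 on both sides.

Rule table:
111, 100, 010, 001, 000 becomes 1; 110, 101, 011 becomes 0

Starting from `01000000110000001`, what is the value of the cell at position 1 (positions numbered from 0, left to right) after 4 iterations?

11111111001111111
01111110110111110
10111100000011101
10011011111101001
position 1 holds 0

0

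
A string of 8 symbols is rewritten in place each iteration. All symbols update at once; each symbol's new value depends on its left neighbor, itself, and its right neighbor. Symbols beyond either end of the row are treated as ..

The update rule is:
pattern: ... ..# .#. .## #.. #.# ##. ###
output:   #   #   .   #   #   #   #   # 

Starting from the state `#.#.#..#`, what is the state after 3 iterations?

iteration 1: .#.#.##.
iteration 2: #.#.####
iteration 3: .#.#####

.#.#####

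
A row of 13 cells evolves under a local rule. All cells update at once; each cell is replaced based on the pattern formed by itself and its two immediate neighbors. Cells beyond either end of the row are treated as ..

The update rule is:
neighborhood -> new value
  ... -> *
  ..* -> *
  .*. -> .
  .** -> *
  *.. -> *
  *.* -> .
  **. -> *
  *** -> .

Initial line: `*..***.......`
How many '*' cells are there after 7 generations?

8

.***.********
**.*.*......*
**....******.
*******....**
*.....*******
.******.....*
**....******.
count of *: 8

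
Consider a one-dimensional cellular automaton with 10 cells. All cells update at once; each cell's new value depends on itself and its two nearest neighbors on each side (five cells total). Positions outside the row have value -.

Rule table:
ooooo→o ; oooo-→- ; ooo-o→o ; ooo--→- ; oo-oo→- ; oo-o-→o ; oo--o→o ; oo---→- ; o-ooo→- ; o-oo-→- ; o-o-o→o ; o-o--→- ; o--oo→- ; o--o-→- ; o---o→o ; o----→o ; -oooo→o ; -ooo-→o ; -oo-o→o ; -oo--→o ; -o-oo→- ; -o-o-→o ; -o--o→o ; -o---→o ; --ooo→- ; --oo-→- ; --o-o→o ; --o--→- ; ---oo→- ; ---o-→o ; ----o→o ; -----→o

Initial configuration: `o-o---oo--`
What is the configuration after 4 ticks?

oo-oo--o-o
-o--oo-oo-
o-o--o--o-
oo-o--o--o

oo-o--o--o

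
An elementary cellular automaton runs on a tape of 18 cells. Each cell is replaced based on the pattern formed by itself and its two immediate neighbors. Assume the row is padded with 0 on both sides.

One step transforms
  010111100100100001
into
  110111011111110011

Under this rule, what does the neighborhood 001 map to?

1

At position 0 the neighborhood is 001; the next row has 1 there.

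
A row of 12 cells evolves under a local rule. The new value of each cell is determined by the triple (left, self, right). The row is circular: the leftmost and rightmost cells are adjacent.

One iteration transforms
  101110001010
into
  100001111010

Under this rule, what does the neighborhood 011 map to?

At position 2 the neighborhood is 011; the next row has 0 there.

0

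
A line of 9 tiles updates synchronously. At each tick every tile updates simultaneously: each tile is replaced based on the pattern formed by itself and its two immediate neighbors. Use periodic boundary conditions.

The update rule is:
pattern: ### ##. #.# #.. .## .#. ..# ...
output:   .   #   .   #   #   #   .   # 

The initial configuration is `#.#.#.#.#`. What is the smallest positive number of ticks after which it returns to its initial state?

1

#.#.#.#.#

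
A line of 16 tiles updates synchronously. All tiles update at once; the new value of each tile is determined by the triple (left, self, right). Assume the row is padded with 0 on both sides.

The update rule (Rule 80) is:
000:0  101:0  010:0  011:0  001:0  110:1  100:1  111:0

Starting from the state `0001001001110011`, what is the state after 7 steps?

0000100100011001
0000010010001100
0000001001000110
0000000100100011
0000000010010001
0000000001001000
0000000000100100

0000000000100100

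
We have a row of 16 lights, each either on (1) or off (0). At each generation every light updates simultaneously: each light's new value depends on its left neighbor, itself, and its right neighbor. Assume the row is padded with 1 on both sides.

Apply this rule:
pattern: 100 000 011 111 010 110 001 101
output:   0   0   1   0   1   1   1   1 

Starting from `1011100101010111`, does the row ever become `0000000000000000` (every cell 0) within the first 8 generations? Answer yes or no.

no

1110101111111100
0011111000000101
0110001000001111
1110011000011000
0010111000111001
0111101001101011
1100111011111110
0101101110000011
generation 8 is 0101101110000011, still not uniform 0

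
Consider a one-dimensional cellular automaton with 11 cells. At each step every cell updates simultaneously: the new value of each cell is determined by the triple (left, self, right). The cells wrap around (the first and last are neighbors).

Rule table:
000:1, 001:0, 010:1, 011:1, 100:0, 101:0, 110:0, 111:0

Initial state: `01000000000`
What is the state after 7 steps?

01010101011

01011111111
01010000000
01010111111
01010100000
01010101111
01010101000
01010101011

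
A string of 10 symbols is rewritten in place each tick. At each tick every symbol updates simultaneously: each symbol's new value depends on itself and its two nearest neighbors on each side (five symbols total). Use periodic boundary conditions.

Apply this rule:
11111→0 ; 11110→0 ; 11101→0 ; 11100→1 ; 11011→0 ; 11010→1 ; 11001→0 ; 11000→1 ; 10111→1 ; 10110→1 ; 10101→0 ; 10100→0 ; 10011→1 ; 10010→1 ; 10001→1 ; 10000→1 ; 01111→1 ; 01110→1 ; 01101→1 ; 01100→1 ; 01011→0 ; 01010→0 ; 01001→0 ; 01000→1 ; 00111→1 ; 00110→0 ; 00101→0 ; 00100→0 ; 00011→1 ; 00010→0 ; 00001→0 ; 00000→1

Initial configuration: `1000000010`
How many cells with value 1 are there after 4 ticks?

tick 1: 0111110000
tick 2: 1110011110
tick 3: 1110111000
tick 4: 1100111111
count of 1: 8

8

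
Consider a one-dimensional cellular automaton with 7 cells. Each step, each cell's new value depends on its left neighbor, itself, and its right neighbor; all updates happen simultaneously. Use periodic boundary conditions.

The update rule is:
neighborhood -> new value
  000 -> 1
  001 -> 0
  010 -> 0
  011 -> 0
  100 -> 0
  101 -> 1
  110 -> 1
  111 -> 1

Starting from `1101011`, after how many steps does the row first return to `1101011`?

1110101
1111010
0111101
1011110
0101111
1010111
1101011

7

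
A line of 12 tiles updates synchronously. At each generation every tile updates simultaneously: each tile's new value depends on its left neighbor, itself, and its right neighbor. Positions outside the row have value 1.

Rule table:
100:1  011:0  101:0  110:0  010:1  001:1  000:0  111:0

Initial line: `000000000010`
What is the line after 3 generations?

generation 1: 100000000110
generation 2: 010000001000
generation 3: 011000011101

011000011101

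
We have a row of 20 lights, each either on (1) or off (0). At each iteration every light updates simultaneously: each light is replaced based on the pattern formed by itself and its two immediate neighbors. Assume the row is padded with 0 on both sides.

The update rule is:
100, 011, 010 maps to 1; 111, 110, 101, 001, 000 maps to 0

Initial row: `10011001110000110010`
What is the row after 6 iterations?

iteration 1: 11010101001000101011
iteration 2: 10010101101100101010
iteration 3: 11010101001010101011
iteration 4: 10010101101010101010
iteration 5: 11010101001010101011  (repeats iteration 3; period 2)
iteration 6: 10010101101010101010

10010101101010101010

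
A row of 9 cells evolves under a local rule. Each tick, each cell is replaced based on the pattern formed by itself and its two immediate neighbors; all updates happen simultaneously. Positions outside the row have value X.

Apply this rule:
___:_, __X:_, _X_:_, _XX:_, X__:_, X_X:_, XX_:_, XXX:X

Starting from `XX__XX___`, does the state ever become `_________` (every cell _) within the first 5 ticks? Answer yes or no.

yes

X________
_________
all cells are _ at tick 2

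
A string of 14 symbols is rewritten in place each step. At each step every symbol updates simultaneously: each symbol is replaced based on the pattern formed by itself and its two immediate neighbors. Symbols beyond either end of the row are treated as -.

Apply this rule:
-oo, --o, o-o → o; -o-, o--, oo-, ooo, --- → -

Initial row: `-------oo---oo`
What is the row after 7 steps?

------oo---oo-
-----oo---oo--
----oo---oo---
---oo---oo----
--oo---oo-----
-oo---oo------
oo---oo-------

oo---oo-------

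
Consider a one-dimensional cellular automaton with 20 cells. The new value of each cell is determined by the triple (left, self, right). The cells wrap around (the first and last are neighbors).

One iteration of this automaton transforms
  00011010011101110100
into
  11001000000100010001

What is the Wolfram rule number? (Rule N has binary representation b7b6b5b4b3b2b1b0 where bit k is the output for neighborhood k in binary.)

65

position 10: 111 → 0  (bit 7 = 0)
position 4: 110 → 1  (bit 6 = 1)
position 5: 101 → 0  (bit 5 = 0)
position 7: 100 → 0  (bit 4 = 0)
position 3: 011 → 0  (bit 3 = 0)
position 6: 010 → 0  (bit 2 = 0)
position 2: 001 → 0  (bit 1 = 0)
position 0: 000 → 1  (bit 0 = 1)
bits b7..b0 = 01000001 = 65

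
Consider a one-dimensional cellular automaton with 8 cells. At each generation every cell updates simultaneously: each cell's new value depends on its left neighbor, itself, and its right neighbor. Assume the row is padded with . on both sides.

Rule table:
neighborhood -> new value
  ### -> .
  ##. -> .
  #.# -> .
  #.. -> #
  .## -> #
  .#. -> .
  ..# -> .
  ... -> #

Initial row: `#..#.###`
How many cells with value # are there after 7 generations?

.#...#..
..##..##
#.#.#.#.
.......#
######..
#.....##
.####.#.
count of #: 5

5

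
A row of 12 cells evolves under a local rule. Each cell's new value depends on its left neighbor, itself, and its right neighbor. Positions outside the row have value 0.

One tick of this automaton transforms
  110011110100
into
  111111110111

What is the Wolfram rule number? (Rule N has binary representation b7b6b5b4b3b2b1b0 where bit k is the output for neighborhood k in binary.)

223

position 5: 111 → 1  (bit 7 = 1)
position 1: 110 → 1  (bit 6 = 1)
position 8: 101 → 0  (bit 5 = 0)
position 2: 100 → 1  (bit 4 = 1)
position 0: 011 → 1  (bit 3 = 1)
position 9: 010 → 1  (bit 2 = 1)
position 3: 001 → 1  (bit 1 = 1)
position 11: 000 → 1  (bit 0 = 1)
bits b7..b0 = 11011111 = 223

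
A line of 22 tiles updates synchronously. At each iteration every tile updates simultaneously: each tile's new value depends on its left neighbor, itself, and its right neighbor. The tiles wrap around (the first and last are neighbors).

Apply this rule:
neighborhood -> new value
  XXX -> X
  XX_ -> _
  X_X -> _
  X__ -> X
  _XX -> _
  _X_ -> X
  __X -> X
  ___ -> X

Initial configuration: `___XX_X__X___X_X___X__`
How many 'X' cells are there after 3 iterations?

iteration 1: XXX___XXXXXXXX_XXXXXXX
iteration 2: XX_XXX_XXXXXX___XXXXXX
iteration 3: X___X___XXXX_XXX_XXXXX
count of X: 14

14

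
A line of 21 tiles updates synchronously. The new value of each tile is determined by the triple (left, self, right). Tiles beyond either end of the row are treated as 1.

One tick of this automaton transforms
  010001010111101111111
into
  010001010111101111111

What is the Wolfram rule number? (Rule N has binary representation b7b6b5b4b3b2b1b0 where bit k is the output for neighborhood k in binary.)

204

position 10: 111 → 1  (bit 7 = 1)
position 12: 110 → 1  (bit 6 = 1)
position 0: 101 → 0  (bit 5 = 0)
position 2: 100 → 0  (bit 4 = 0)
position 9: 011 → 1  (bit 3 = 1)
position 1: 010 → 1  (bit 2 = 1)
position 4: 001 → 0  (bit 1 = 0)
position 3: 000 → 0  (bit 0 = 0)
bits b7..b0 = 11001100 = 204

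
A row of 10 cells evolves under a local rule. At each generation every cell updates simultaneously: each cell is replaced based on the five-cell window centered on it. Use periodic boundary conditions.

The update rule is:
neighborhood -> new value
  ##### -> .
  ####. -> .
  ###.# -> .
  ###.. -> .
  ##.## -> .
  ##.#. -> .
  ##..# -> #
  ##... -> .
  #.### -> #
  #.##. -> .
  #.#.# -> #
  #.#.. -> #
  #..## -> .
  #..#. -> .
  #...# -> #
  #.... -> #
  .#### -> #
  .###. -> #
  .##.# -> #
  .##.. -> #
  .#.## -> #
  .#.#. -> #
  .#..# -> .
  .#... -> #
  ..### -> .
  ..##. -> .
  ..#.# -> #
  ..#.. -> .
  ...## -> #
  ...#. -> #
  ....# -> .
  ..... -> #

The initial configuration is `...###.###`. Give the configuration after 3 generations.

#.######.#

.##.#..##.
..#.#...##
#.######.#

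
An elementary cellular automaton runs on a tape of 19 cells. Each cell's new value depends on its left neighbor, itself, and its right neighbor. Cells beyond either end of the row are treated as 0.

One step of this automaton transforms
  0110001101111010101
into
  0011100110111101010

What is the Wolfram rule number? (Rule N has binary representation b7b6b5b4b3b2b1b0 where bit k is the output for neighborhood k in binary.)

241

position 10: 111 → 1  (bit 7 = 1)
position 2: 110 → 1  (bit 6 = 1)
position 8: 101 → 1  (bit 5 = 1)
position 3: 100 → 1  (bit 4 = 1)
position 1: 011 → 0  (bit 3 = 0)
position 14: 010 → 0  (bit 2 = 0)
position 0: 001 → 0  (bit 1 = 0)
position 4: 000 → 1  (bit 0 = 1)
bits b7..b0 = 11110001 = 241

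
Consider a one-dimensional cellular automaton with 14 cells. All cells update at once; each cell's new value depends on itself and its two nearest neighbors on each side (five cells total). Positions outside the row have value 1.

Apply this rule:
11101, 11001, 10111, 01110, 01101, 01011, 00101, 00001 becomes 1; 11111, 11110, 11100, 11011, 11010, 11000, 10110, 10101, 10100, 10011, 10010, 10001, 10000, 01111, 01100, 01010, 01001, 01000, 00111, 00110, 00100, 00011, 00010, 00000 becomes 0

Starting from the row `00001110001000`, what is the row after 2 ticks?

00100100000000
10000000000010

10000000000010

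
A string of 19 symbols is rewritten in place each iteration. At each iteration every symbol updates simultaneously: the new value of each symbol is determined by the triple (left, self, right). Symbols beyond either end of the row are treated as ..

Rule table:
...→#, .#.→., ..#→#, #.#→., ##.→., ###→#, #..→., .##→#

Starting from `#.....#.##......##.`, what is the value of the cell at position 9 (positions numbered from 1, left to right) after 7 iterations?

..####..#..######..
#####..#..######..#
####..#..######..#.
###..#..######..#..
##..#..######..#..#
#..#..######..#..#.
..#..######..#..#..
position 9 holds #

#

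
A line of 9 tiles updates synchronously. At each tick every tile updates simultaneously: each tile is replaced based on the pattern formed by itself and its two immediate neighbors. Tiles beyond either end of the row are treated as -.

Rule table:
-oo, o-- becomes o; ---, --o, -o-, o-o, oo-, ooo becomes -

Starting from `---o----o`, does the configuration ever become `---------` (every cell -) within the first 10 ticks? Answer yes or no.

----o----
-----o---
------o--
-------o-
--------o
---------
all cells are - at tick 6

yes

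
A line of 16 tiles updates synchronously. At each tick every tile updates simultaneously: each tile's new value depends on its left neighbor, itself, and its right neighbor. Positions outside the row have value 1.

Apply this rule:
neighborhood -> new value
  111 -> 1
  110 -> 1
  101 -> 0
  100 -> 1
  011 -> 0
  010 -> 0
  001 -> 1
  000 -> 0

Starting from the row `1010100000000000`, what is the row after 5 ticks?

1111100001010001

1000010000000001
1100101000000010
1111000100000100
1111101010001011
1111100001010001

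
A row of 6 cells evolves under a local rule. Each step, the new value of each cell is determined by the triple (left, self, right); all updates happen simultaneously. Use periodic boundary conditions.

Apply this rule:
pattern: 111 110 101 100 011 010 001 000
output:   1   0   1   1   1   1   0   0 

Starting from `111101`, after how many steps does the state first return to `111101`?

6

111011
110111
101111
011111
111110
111101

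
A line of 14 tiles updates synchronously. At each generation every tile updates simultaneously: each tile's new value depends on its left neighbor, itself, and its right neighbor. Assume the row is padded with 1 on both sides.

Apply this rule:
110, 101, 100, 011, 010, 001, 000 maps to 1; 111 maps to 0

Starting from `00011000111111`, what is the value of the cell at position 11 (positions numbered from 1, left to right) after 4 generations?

1

generation 1: 11111111100000
generation 2: 00000000111111
generation 3: 11111111100000  (repeats generation 1; period 2)
generation 4: 00000000111111
position 11 holds 1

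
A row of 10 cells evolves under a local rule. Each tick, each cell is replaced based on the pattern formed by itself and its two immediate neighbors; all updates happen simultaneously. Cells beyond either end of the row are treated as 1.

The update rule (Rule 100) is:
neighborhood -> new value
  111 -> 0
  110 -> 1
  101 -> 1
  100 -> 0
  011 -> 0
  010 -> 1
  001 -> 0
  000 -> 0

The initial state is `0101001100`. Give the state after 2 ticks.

1111000100
0001000100

0001000100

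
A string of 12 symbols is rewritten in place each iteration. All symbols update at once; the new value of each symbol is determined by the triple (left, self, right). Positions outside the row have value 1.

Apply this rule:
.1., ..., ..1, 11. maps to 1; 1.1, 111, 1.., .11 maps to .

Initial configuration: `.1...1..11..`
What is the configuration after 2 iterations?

.1...1.1.1..

iteration 1: .1.111.1.1.1
iteration 2: .1...1.1.1..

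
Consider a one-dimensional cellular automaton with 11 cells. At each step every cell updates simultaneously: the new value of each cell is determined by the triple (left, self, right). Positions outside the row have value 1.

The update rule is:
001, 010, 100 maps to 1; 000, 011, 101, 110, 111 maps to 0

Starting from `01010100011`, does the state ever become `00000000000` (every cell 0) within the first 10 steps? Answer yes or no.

01010110100
01010000111
01011001000
01000111101
01101000000
00001100001
10010010010
01111111110
00000000000
all cells are 0 at step 9

yes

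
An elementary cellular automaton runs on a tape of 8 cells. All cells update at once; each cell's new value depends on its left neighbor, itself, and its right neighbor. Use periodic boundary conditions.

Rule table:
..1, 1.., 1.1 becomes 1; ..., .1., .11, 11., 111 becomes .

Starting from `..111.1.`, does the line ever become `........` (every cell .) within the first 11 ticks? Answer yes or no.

.1...1.1
1.1.1.1.
.1.1.1.1
1.1.1.1.  (repeats tick 2; period 2)
tick 11: .1.1.1.1
tick 11 is .1.1.1.1, still not uniform .

no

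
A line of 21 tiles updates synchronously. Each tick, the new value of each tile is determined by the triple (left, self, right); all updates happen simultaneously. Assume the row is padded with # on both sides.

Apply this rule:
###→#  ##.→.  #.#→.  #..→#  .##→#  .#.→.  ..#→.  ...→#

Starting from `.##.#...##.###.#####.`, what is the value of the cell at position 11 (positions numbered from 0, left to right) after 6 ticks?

#

tick 1: .#...##.#..##..####..
tick 2: ..##.#...#.#.#.###.#.
tick 3: #.#...##.......##....
tick 4: ...##.#.######.#.###.
tick 5: ##.#....#####....##..
tick 6: #...###.####.###.#.#.
position 11 holds #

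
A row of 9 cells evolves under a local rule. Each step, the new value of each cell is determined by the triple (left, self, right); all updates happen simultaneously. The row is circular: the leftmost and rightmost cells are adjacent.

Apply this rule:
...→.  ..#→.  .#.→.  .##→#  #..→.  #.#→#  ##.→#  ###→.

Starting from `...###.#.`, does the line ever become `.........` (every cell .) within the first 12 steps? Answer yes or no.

...#.##..
....###..
....#.#..
.....#...
.........
all cells are . at step 5

yes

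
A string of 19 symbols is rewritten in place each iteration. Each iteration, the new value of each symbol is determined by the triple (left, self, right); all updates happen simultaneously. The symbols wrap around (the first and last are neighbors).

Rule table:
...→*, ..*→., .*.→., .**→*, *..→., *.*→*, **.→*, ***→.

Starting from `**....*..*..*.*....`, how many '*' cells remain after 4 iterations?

12

iteration 1: **.**........*..**.
iteration 2: *****.******....***
iteration 3: ....***....*.**.*..
iteration 4: ***.*.*.**..****..*
count of *: 12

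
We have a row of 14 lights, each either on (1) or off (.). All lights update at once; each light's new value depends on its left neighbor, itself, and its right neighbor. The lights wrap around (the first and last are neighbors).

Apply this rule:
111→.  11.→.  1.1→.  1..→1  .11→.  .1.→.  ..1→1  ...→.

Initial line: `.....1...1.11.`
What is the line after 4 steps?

....1.1.1....1
1..1.....1..1.
.11.1...1.11..
1....1.1....1.

1....1.1....1.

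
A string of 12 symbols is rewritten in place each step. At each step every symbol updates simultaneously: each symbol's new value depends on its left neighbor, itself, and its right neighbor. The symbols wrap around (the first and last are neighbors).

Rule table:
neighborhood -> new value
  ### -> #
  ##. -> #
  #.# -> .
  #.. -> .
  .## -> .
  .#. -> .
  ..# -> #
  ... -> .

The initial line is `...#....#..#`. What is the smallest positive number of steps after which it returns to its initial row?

12

step 1: ..#....#..#.
step 2: .#....#..#..
step 3: #....#..#...
step 4: ....#..#...#
step 5: ...#..#...#.
step 6: ..#..#...#..
step 7: .#..#...#...
step 8: #..#...#....
step 9: ..#...#....#
step 10: .#...#....#.
step 11: #...#....#..
step 12: ...#....#..#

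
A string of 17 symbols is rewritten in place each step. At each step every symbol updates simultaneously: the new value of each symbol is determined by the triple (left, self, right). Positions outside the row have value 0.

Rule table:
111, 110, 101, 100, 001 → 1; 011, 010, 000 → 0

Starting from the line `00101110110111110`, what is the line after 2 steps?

step 1: 01010111011011111
step 2: 10101011101101111

10101011101101111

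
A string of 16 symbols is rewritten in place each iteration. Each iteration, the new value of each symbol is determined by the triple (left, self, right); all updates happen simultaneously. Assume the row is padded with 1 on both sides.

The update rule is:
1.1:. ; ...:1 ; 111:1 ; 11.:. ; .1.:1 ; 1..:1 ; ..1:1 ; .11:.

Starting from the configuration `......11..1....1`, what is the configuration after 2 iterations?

111111..1111111.
11111.11.11111..

11111.11.11111..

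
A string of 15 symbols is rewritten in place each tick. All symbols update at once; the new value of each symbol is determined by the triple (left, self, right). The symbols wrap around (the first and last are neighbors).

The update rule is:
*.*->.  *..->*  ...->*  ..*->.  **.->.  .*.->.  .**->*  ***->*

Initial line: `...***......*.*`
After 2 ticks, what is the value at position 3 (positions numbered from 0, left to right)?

**.**.*****....
*..*..****.***.
position 3 holds *

*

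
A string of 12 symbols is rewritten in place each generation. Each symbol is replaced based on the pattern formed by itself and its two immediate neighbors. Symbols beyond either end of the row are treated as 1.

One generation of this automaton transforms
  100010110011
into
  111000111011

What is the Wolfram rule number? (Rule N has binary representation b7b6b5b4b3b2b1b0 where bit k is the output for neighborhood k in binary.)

217

position 11: 111 → 1  (bit 7 = 1)
position 0: 110 → 1  (bit 6 = 1)
position 5: 101 → 0  (bit 5 = 0)
position 1: 100 → 1  (bit 4 = 1)
position 6: 011 → 1  (bit 3 = 1)
position 4: 010 → 0  (bit 2 = 0)
position 3: 001 → 0  (bit 1 = 0)
position 2: 000 → 1  (bit 0 = 1)
bits b7..b0 = 11011001 = 217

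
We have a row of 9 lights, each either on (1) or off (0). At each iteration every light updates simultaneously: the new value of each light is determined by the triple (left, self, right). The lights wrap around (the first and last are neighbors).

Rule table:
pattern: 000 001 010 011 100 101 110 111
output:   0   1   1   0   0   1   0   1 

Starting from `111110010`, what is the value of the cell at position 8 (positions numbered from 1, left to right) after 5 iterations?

011100111
101001010
111011111
110101111
101110111
position 8 holds 1

1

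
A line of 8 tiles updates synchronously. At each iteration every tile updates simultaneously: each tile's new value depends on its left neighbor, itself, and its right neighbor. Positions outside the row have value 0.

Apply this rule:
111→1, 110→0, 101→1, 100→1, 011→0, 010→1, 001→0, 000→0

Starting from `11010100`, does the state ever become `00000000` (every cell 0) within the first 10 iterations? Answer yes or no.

yes

00111110
00011101
00001011
00001100
00000010
00000011
00000000
all cells are 0 at iteration 7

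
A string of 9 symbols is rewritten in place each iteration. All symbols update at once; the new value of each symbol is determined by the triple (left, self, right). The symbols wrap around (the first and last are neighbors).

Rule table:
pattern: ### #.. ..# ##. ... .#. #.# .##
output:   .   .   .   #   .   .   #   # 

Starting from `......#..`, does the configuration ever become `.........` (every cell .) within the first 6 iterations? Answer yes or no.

iteration 1: .........
all cells are . at iteration 1

yes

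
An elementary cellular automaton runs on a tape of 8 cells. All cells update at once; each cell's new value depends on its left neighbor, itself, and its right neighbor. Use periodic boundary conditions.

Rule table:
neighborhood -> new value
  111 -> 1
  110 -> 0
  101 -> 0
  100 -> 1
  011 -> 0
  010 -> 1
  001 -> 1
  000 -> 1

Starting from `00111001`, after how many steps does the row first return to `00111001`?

4

11010111
10010011
01111101
00111001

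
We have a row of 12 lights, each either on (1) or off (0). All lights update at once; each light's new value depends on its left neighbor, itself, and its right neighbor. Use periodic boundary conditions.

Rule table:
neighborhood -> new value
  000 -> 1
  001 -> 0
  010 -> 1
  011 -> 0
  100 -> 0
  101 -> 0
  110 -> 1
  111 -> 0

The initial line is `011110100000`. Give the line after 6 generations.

001010100101

generation 1: 000010101111
generation 2: 011010100001
generation 3: 001010101101
generation 4: 001010100101
generation 5: 001010100101  (fixed point — unchanged through generation 6)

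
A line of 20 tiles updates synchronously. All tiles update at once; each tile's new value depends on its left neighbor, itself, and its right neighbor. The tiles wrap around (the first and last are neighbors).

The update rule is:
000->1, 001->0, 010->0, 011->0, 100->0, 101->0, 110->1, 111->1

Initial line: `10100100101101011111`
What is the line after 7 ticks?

11111001110001100110

10000000000100001111
10111111110001100111
10011111110100100011
10001111110000001001
10100111110111100000
00000011110011101110
11111001110001100110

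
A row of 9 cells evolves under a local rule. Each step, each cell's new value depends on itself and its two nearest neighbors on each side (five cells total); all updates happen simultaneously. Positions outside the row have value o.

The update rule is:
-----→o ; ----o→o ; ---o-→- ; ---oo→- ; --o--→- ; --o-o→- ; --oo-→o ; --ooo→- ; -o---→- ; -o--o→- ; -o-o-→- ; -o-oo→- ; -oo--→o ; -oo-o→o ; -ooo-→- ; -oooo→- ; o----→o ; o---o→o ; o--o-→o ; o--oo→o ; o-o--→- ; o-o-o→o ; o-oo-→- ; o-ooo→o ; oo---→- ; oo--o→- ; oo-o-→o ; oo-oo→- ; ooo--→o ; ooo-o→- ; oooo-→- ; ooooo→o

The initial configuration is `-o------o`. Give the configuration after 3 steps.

-o--o---o

o--oooo--
o-o---o-o
-o--o---o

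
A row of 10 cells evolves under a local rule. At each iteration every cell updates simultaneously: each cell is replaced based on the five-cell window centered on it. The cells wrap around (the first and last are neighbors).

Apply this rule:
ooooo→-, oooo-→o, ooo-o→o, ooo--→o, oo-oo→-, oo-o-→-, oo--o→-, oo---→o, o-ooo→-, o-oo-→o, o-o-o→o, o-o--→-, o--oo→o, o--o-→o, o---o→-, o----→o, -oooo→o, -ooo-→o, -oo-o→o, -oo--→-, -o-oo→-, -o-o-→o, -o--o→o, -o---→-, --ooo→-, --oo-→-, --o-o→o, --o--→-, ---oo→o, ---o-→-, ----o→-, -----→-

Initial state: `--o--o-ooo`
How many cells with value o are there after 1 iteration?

-o-ooo--oo
count of o: 6

6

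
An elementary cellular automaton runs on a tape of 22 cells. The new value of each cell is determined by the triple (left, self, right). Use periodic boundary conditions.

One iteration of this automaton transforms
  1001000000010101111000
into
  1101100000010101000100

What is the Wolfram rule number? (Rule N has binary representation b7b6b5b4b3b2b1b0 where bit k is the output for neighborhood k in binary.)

position 16: 111 → 0  (bit 7 = 0)
position 18: 110 → 0  (bit 6 = 0)
position 12: 101 → 0  (bit 5 = 0)
position 1: 100 → 1  (bit 4 = 1)
position 15: 011 → 1  (bit 3 = 1)
position 0: 010 → 1  (bit 2 = 1)
position 2: 001 → 0  (bit 1 = 0)
position 5: 000 → 0  (bit 0 = 0)
bits b7..b0 = 00011100 = 28

28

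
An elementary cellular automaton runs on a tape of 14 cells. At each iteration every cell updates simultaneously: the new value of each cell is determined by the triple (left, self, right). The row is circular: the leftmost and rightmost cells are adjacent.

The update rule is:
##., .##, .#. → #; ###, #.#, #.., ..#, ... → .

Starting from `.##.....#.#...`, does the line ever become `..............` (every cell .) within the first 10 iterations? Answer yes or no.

.##.....#.#...  (fixed point — unchanged through iteration 10)
iteration 10 is .##.....#.#..., still not uniform .

no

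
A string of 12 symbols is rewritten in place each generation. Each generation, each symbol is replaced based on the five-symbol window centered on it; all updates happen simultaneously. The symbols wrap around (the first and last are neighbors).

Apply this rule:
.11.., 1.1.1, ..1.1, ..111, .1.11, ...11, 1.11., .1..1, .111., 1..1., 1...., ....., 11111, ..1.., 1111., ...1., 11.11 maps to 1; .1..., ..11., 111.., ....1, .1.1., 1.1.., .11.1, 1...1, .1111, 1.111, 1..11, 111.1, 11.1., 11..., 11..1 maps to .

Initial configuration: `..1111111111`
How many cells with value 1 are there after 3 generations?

5

..1.1111111.
.111..1111..
111...1.1...
count of 1: 5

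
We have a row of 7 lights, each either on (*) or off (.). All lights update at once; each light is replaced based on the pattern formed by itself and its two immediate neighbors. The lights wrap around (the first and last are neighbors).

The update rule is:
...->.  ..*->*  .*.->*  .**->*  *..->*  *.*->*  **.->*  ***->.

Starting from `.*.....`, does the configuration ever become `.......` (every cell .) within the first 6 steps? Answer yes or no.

step 1: ***....
step 2: *.**..*
step 3: *******
step 4: .......
all cells are . at step 4

yes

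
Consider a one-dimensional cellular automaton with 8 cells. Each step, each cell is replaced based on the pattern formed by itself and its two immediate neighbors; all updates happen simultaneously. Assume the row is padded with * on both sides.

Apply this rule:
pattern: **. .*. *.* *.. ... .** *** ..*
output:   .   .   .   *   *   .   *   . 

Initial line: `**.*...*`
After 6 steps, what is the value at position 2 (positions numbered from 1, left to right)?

*...**..
.**...*.
...**...
**...**.
*.**....
....***.
position 2 holds .

.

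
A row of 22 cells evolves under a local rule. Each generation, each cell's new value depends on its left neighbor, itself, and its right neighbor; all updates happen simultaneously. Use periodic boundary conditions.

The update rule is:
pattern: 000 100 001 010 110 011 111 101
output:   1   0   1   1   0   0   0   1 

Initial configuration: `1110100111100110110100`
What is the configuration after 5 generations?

0001101000001001001101
0110011011111011010011
1000100100000100110100
1011101101111101001101
0100010010000011010010

0100010010000011010010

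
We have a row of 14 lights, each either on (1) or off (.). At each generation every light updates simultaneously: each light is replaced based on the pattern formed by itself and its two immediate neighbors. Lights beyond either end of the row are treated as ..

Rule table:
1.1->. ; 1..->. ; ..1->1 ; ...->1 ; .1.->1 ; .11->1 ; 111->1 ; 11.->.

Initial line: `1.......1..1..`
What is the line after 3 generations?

1.11111..11.11

1.1111111.11.1
1.111111..1..1
1.11111..11.11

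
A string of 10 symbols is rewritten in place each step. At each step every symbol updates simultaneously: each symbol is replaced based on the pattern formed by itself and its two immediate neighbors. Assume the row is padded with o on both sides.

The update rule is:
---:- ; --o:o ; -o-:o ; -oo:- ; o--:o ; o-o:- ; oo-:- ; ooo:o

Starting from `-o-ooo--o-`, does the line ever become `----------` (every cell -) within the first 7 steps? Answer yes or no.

-o--o-ooo-
-oooo--o--
--oo-ooooo
oo----oooo
o-o--o-ooo
--oooo--oo
oo-oo-oo-o
step 7 is oo-oo-oo-o, still not uniform -

no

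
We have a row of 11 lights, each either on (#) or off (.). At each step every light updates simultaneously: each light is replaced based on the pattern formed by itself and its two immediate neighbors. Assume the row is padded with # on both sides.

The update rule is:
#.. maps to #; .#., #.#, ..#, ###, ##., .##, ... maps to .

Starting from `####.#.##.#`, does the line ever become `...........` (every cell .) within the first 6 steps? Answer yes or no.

...........
all cells are . at step 1

yes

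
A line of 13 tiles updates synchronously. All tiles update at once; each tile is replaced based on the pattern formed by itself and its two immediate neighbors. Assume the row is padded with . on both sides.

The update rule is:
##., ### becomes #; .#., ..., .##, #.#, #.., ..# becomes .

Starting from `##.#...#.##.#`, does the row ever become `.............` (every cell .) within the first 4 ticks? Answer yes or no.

yes

.#........#..
.............
all cells are . at tick 2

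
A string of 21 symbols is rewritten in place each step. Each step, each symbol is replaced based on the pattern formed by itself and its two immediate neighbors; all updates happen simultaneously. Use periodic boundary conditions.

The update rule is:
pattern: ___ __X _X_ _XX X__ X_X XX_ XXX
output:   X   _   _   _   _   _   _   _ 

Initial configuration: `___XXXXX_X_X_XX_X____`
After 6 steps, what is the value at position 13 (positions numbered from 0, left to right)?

XX________________XXX
___XXXXXXXXXXXXXX____
XX________________XXX  (repeats step 1; period 2)
step 6: ___XXXXXXXXXXXXXX____
position 13 holds X

X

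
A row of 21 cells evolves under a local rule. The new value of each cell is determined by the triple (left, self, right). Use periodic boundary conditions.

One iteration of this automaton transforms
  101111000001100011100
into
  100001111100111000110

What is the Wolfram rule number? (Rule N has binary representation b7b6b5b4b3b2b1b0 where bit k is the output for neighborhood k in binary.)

position 3: 111 → 0  (bit 7 = 0)
position 5: 110 → 1  (bit 6 = 1)
position 1: 101 → 0  (bit 5 = 0)
position 6: 100 → 1  (bit 4 = 1)
position 2: 011 → 0  (bit 3 = 0)
position 0: 010 → 1  (bit 2 = 1)
position 10: 001 → 0  (bit 1 = 0)
position 7: 000 → 1  (bit 0 = 1)
bits b7..b0 = 01010101 = 85

85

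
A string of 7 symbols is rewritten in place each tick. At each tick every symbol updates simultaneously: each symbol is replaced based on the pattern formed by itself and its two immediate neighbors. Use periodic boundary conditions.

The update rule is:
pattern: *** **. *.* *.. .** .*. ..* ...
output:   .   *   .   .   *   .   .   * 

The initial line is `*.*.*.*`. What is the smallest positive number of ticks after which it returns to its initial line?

*.....*
*.***.*
*.*.*.*

3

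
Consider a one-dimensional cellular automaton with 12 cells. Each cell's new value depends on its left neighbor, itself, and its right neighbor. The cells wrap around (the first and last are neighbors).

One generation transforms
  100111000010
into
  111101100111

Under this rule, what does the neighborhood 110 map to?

1

At position 5 the neighborhood is 110; the next row has 1 there.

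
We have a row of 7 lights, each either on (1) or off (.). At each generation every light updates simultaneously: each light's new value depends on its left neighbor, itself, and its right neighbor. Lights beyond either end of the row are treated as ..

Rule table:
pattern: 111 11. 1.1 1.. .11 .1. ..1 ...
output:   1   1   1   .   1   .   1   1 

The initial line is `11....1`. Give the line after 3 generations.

generation 1: 11.111.
generation 2: 111111.
generation 3: 111111.

111111.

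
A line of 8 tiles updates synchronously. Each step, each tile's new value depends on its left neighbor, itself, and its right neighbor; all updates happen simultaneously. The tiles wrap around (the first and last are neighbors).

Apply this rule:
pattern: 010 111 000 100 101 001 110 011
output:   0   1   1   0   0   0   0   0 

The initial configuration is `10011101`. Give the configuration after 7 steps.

step 1: 00001000
step 2: 11100011
step 3: 11001001
step 4: 10000000
step 5: 00111110
step 6: 10011100
step 7: 00001000

00001000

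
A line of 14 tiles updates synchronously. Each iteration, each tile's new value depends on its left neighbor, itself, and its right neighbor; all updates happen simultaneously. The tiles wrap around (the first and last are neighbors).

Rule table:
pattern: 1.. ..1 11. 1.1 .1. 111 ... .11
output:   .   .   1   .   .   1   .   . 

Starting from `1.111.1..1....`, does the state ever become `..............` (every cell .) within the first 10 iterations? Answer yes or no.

...11.........
....1.........
..............
all cells are . at iteration 3

yes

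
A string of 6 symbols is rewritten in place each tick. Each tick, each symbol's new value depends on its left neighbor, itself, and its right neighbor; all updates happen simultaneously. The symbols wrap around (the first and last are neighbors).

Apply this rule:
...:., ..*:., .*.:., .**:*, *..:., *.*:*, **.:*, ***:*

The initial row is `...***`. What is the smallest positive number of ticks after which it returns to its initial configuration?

...***

1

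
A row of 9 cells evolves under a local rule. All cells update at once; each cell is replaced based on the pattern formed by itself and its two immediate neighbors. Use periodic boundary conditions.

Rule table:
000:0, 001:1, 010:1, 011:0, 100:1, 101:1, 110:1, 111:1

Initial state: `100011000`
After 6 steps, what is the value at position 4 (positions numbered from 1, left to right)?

110101101
111110110
011111011
101111101
110111110
011011111
position 4 holds 0

0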